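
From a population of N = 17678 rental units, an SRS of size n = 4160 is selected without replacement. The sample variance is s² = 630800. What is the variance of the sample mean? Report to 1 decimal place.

Under SRS without replacement, Var(ȳ) = (1 − f)·s²/n with f = n/N = 4160/17678 = 0.23532074.
Var(ȳ) = (1 − 0.23532074)·630800/4160 = 0.76467926·151.63462 = 115.95185.

116.0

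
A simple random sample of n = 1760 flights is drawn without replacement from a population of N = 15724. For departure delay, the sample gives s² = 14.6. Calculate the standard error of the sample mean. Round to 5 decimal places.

Under SRS without replacement, Var(ȳ) = (1 − f)·s²/n with f = n/N = 1760/15724 = 0.11193081.
Var(ȳ) = (1 − 0.11193081)·14.6/1760 = 0.88806919·0.0082954545 = 0.0073669376.
SE(ȳ) = √(0.0073669376) = 0.08583.

0.08583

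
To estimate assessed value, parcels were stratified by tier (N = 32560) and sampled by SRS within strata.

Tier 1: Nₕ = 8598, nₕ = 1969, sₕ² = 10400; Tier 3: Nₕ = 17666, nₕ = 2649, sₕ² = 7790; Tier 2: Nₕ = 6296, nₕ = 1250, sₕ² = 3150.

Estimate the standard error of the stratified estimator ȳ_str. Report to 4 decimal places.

1.0466

Var(ȳ_str) = Σₕ Wₕ²(1 − fₕ)sₕ²/nₕ with Wₕ = Nₕ/N, N = 32560.
Tier 1: Wₕ = 0.26406634; term = 0.26406634²·(1 − 0.22900675)·10400/1969 = 0.28396466.
Tier 3: Wₕ = 0.54256757; term = 0.54256757²·(1 − 0.14994905)·7790/2649 = 0.73588189.
Tier 2: Wₕ = 0.19336609; term = 0.19336609²·(1 − 0.19853875)·3150/1250 = 0.075516824.
Sum = 1.0953634.
SE = √(1.0953634) = 1.0466.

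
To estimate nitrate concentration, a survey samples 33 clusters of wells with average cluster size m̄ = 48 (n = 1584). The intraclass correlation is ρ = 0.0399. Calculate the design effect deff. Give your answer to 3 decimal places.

deff = 1 + (48 − 1)·0.0399 = 1 + 1.8753 = 2.8753.

2.875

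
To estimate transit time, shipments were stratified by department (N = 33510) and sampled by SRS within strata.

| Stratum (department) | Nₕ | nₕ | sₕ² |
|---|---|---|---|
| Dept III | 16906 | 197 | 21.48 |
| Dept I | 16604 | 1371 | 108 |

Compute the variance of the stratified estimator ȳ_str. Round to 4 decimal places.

Var(ȳ_str) = Σₕ Wₕ²(1 − fₕ)sₕ²/nₕ with Wₕ = Nₕ/N, N = 33510.
Dept III: Wₕ = 0.50450612; term = 0.50450612²·(1 − 0.01165267)·21.48/197 = 0.027429034.
Dept I: Wₕ = 0.49549388; term = 0.49549388²·(1 − 0.08257046)·108/1371 = 0.01774335.
Sum = 0.045172384.

0.0452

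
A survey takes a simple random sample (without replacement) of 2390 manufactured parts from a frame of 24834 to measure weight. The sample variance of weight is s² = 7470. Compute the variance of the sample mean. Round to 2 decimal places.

2.82

Under SRS without replacement, Var(ȳ) = (1 − f)·s²/n with f = n/N = 2390/24834 = 0.09623903.
Var(ȳ) = (1 − 0.09623903)·7470/2390 = 0.90376097·3.125523 = 2.8247257.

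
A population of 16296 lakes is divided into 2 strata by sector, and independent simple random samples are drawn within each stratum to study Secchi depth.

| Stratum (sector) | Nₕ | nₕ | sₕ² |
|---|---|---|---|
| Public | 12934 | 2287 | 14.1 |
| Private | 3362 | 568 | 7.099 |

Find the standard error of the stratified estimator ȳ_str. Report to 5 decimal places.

Var(ȳ_str) = Σₕ Wₕ²(1 − fₕ)sₕ²/nₕ with Wₕ = Nₕ/N, N = 16296.
Public: Wₕ = 0.79369170; term = 0.79369170²·(1 − 0.17682078)·14.1/2287 = 0.0031970618.
Private: Wₕ = 0.20630830; term = 0.20630830²·(1 − 0.16894706)·7.099/568 = 4.4209023 × 10^-4.
Sum = 0.003639152.
SE = √(0.003639152) = 0.06033.

0.06033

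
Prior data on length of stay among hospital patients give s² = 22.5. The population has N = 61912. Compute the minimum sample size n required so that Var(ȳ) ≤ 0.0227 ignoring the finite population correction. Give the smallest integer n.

Without fpc, n₀ = s²/D = 22.5/0.0227 = 991.1894.
Rounding up, n = 992.

992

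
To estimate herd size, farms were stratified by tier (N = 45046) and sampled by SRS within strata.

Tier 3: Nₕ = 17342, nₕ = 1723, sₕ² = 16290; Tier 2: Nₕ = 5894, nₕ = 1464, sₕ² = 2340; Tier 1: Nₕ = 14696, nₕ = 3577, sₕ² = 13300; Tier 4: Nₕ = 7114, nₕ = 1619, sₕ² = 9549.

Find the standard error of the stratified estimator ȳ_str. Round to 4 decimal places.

1.3022

Var(ȳ_str) = Σₕ Wₕ²(1 − fₕ)sₕ²/nₕ with Wₕ = Nₕ/N, N = 45046.
Tier 3: Wₕ = 0.38498424; term = 0.38498424²·(1 − 0.09935417)·16290/1723 = 1.2620476.
Tier 2: Wₕ = 0.13084403; term = 0.13084403²·(1 − 0.24838819)·2340/1464 = 0.020567247.
Tier 1: Wₕ = 0.32624428; term = 0.32624428²·(1 − 0.24339956)·13300/3577 = 0.29942297.
Tier 4: Wₕ = 0.15792745; term = 0.15792745²·(1 − 0.22757942)·9549/1619 = 0.11362663.
Sum = 1.6956644.
SE = √(1.6956644) = 1.3022.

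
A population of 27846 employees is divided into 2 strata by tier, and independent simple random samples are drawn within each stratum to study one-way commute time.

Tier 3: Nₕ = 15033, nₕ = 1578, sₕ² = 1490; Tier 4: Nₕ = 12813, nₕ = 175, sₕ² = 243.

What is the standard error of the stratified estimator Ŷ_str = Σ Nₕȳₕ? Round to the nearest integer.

Var(Ŷ_str) = Σₕ Nₕ²(1 − fₕ)sₕ²/nₕ.
Tier 3: 15033²·(1 − 1578/15033)·1490/1578 = 1.9098912 × 10^8.
Tier 4: 12813²·(1 − 175/12813)·243/175 = 2.2485234 × 10^8.
Sum = 4.1584146 × 10^8.
SE = √(4.1584146 × 10^8) = 20392.

20392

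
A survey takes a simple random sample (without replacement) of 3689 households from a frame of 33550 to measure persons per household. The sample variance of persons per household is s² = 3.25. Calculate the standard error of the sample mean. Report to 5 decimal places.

Under SRS without replacement, Var(ȳ) = (1 − f)·s²/n with f = n/N = 3689/33550 = 0.10995529.
Var(ȳ) = (1 − 0.10995529)·3.25/3689 = 0.89004471·8.8099756 × 10^-4 = 7.8412722 × 10^-4.
SE(ȳ) = √(7.8412722 × 10^-4) = 0.02800.

0.02800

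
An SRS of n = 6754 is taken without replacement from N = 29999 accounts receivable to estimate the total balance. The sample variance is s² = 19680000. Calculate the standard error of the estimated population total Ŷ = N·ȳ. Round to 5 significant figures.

1.4254 × 10^6

Var(Ŷ) = N²·Var(ȳ) = N²·(1 − n/N)·s²/n.
f = 6754/29999 = 0.22514084; Var(ȳ) = 0.77485916·19680000/6754 = 2257.807.
Var(Ŷ) = 29999² · 2257.807 = 2.0318908 × 10^12.
SE(Ŷ) = √(2.0318908 × 10^12) = 1.4254 × 10^6.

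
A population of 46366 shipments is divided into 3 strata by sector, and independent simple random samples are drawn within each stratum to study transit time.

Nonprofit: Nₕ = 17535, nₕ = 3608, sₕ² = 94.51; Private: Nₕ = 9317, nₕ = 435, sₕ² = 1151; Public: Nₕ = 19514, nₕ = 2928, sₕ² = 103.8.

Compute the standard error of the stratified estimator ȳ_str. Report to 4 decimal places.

0.3319

Var(ȳ_str) = Σₕ Wₕ²(1 − fₕ)sₕ²/nₕ with Wₕ = Nₕ/N, N = 46366.
Nonprofit: Wₕ = 0.37818660; term = 0.37818660²·(1 − 0.20575991)·94.51/3608 = 0.0029756053.
Private: Wₕ = 0.20094466; term = 0.20094466²·(1 − 0.04668885)·1151/435 = 0.10185296.
Public: Wₕ = 0.42086874; term = 0.42086874²·(1 − 0.15004612)·103.8/2928 = 0.0053372185.
Sum = 0.11016578.
SE = √(0.11016578) = 0.3319.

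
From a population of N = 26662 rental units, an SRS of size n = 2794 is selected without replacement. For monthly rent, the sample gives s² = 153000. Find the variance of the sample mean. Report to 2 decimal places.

49.02

Under SRS without replacement, Var(ȳ) = (1 − f)·s²/n with f = n/N = 2794/26662 = 0.10479334.
Var(ȳ) = (1 − 0.10479334)·153000/2794 = 0.89520666·54.7602 = 49.021696.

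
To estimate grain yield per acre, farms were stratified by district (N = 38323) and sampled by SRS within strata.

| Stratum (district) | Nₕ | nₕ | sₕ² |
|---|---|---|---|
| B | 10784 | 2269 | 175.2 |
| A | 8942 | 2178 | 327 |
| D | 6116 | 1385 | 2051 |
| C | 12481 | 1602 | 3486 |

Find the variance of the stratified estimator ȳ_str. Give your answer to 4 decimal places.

Var(ȳ_str) = Σₕ Wₕ²(1 − fₕ)sₕ²/nₕ with Wₕ = Nₕ/N, N = 38323.
B: Wₕ = 0.28139759; term = 0.28139759²·(1 − 0.21040430)·175.2/2269 = 0.0048277541.
A: Wₕ = 0.23333246; term = 0.23333246²·(1 − 0.24356967)·327/2178 = 0.0061831409.
D: Wₕ = 0.15959085; term = 0.15959085²·(1 − 0.22645520)·2051/1385 = 0.029175433.
C: Wₕ = 0.32567910; term = 0.32567910²·(1 − 0.12835510)·3486/1602 = 0.20117974.
Sum = 0.24136607.

0.2414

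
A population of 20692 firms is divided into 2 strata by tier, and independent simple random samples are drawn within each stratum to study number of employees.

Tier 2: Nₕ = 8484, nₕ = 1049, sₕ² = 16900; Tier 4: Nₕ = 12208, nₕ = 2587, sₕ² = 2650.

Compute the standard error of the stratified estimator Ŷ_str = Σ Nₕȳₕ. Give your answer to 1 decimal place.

Var(Ŷ_str) = Σₕ Nₕ²(1 − fₕ)sₕ²/nₕ.
Tier 2: 8484²·(1 − 1049/8484)·16900/1049 = 1.016232 × 10^9.
Tier 4: 12208²·(1 − 2587/12208)·2650/2587 = 1.2031345 × 10^8.
Sum = 1.1365455 × 10^9.
SE = √(1.1365455 × 10^9) = 33712.7.

33712.7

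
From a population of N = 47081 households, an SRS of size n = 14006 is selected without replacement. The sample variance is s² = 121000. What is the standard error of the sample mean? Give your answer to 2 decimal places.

Under SRS without replacement, Var(ȳ) = (1 − f)·s²/n with f = n/N = 14006/47081 = 0.29748731.
Var(ȳ) = (1 − 0.29748731)·121000/14006 = 0.70251269·8.6391546 = 6.0691158.
SE(ȳ) = √(6.0691158) = 2.46.

2.46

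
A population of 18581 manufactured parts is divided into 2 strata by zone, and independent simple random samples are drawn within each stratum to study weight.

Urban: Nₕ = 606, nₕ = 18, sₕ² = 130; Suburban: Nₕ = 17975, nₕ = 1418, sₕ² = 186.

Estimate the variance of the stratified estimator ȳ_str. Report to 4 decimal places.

0.1205

Var(ȳ_str) = Σₕ Wₕ²(1 − fₕ)sₕ²/nₕ with Wₕ = Nₕ/N, N = 18581.
Urban: Wₕ = 0.03261396; term = 0.03261396²·(1 − 0.02970297)·130/18 = 0.007453884.
Suburban: Wₕ = 0.96738604; term = 0.96738604²·(1 − 0.07888734)·186/1418 = 0.11307044.
Sum = 0.12052432.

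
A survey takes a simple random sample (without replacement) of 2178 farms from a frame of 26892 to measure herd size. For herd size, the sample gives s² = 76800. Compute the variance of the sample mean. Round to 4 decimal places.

Under SRS without replacement, Var(ȳ) = (1 − f)·s²/n with f = n/N = 2178/26892 = 0.08099063.
Var(ȳ) = (1 − 0.08099063)·76800/2178 = 0.91900937·35.261708 = 32.40584.

32.4058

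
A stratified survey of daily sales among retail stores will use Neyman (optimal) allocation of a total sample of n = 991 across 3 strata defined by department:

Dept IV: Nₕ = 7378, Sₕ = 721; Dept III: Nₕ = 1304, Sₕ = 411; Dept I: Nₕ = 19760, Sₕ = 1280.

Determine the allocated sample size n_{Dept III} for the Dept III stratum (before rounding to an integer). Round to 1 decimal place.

17.1

Neyman allocation: nₕ = n·NₕSₕ / Σⱼ NⱼSⱼ.
Σ NⱼSⱼ = 7378·721 + 1304·411 + 19760·1280 = 3.1148282 × 10^7.
n_{Dept III} = 991·1304·411 / (3.1148282 × 10^7) = 17.1.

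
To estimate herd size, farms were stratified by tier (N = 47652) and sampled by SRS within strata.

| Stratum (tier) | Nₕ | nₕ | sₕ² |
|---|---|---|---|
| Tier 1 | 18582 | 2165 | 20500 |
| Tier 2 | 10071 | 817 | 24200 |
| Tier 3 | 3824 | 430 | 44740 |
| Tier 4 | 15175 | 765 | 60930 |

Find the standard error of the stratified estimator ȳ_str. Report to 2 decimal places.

3.28

Var(ȳ_str) = Σₕ Wₕ²(1 − fₕ)sₕ²/nₕ with Wₕ = Nₕ/N, N = 47652.
Tier 1: Wₕ = 0.38995215; term = 0.38995215²·(1 − 0.11651060)·20500/2165 = 1.2720962.
Tier 2: Wₕ = 0.21134475; term = 0.21134475²·(1 − 0.08112402)·24200/817 = 1.2157188.
Tier 3: Wₕ = 0.08024847; term = 0.08024847²·(1 − 0.11244770)·44740/430 = 0.59469595.
Tier 4: Wₕ = 0.31845463; term = 0.31845463²·(1 − 0.05041186)·60930/765 = 7.6700847.
Sum = 10.752596.
SE = √(10.752596) = 3.28.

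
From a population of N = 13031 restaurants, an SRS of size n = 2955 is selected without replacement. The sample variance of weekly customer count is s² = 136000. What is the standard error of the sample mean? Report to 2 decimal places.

5.97

Under SRS without replacement, Var(ȳ) = (1 − f)·s²/n with f = n/N = 2955/13031 = 0.22676694.
Var(ȳ) = (1 − 0.22676694)·136000/2955 = 0.77323306·46.023689 = 35.587038.
SE(ȳ) = √(35.587038) = 5.97.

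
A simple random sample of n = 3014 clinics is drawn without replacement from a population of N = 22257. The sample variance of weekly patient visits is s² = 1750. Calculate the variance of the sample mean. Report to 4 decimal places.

0.5020

Under SRS without replacement, Var(ȳ) = (1 − f)·s²/n with f = n/N = 3014/22257 = 0.13541807.
Var(ȳ) = (1 − 0.13541807)·1750/3014 = 0.86458193·0.58062376 = 0.50199681.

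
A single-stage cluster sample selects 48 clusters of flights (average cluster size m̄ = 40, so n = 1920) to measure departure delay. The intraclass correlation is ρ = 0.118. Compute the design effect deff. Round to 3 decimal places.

5.602

deff = 1 + (40 − 1)·0.118 = 1 + 4.602 = 5.602.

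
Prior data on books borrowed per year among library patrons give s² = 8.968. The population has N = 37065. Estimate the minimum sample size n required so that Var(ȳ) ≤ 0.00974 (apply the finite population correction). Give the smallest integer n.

899

Without fpc, n₀ = s²/D = 8.968/0.00974 = 920.7392.
With fpc, (1 − n/N)·s²/n ≤ D requires n ≥ n₀/(1 + n₀/N) = 920.7392/(1 + 920.7392/37065) = 898.4213.
Rounding up, n = 899.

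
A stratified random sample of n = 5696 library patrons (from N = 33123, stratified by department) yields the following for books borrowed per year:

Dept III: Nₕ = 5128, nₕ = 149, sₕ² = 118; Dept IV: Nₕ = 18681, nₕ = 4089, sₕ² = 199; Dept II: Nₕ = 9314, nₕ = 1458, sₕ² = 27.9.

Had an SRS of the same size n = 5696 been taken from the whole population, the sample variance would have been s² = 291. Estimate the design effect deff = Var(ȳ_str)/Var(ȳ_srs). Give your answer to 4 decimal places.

0.7517

Var(ȳ_str) = Σ Wₕ²(1−fₕ)sₕ²/nₕ with Wₕ = Nₕ/33123:
  Dept III: (5128/33123)²·(1−149/5128)·118/149 = 0.018430052
  Dept IV: (18681/33123)²·(1−4089/18681)·199/4089 = 0.012091817
  Dept II: (9314/33123)²·(1−1458/9314)·27.9/1458 = 0.0012762186
  → Var(ȳ_str) = 0.031798088.
Var(ȳ_srs) = (1 − 5696/33123)·291/5696 = 0.042303047.
deff = 0.031798088 / 0.042303047 = 0.7517.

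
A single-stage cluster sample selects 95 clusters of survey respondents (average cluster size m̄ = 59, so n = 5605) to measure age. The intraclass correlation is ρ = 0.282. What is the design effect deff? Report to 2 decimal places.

17.36

deff = 1 + (59 − 1)·0.282 = 1 + 16.356 = 17.356.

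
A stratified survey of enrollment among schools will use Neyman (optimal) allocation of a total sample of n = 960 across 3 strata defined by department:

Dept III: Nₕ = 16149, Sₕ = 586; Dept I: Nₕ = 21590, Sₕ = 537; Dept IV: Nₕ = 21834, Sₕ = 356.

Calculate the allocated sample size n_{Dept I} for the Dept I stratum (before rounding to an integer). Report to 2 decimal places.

Neyman allocation: nₕ = n·NₕSₕ / Σⱼ NⱼSⱼ.
Σ NⱼSⱼ = 16149·586 + 21590·537 + 21834·356 = 2.8830048 × 10^7.
n_{Dept I} = 960·21590·537 / (2.8830048 × 10^7) = 386.06.

386.06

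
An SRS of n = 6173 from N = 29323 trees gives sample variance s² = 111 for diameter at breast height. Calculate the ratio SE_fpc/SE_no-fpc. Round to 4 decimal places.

0.8885

f = n/N = 6173/29323 = 0.21051734.
SE_no-fpc = √(s²/n) = 0.13409524; SE_fpc = √((1−f)s²/n) = 0.11914742.
Ratio = √(1−f) = 0.88852837.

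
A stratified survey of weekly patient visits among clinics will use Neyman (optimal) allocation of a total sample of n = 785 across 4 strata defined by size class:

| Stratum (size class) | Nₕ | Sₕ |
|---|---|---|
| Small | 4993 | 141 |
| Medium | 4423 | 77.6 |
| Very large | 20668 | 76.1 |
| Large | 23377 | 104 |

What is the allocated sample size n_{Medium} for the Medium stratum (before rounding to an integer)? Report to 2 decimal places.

Neyman allocation: nₕ = n·NₕSₕ / Σⱼ NⱼSⱼ.
Σ NⱼSⱼ = 4993·141 + 4423·77.6 + 20668·76.1 + 23377·104 = 5.0512806 × 10^6.
n_{Medium} = 785·4423·77.6 / (5.0512806 × 10^6) = 53.34.

53.34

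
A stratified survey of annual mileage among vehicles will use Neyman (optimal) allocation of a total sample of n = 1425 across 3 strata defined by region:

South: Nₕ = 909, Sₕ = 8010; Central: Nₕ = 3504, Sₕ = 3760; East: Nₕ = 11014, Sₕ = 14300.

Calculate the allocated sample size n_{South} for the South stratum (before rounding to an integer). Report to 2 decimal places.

58.30

Neyman allocation: nₕ = n·NₕSₕ / Σⱼ NⱼSⱼ.
Σ NⱼSⱼ = 909·8010 + 3504·3760 + 11014·14300 = 1.7795633 × 10^8.
n_{South} = 1425·909·8010 / (1.7795633 × 10^8) = 58.30.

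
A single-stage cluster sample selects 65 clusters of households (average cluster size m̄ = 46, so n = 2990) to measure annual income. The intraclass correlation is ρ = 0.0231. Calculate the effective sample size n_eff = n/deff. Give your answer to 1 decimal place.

deff = 1 + (46 − 1)·0.0231 = 1 + 1.0395 = 2.0395.
n_eff = 2990 / 2.0395 = 1466.0.

1466.0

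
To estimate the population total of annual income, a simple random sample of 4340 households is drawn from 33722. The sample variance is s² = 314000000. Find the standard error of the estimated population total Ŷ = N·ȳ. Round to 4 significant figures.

8.467 × 10^6

Var(Ŷ) = N²·Var(ȳ) = N²·(1 − n/N)·s²/n.
f = 4340/33722 = 0.12869937; Var(ȳ) = 0.87130063·314000000/4340 = 63038.802.
Var(Ŷ) = 33722² · 63038.802 = 7.1686041 × 10^13.
SE(Ŷ) = √(7.1686041 × 10^13) = 8.467 × 10^6.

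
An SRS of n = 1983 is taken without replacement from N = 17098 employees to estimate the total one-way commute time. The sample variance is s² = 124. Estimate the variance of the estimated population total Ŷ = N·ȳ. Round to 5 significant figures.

Var(Ŷ) = N²·Var(ȳ) = N²·(1 − n/N)·s²/n.
f = 1983/17098 = 0.11597848; Var(ȳ) = 0.88402152·124/1983 = 0.055279208.
Var(Ŷ) = 17098² · 0.055279208 = 1.6160412 × 10^7.

1.6160 × 10^7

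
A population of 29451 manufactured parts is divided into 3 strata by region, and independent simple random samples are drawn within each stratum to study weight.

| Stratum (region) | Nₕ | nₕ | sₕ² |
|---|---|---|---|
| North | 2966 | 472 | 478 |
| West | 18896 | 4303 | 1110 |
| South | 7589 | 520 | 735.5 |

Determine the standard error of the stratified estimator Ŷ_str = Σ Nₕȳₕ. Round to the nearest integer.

12430

Var(Ŷ_str) = Σₕ Nₕ²(1 − fₕ)sₕ²/nₕ.
North: 2966²·(1 − 472/2966)·478/472 = 7.4912363 × 10^6.
West: 18896²·(1 − 4303/18896)·1110/4303 = 7.1132176 × 10^7.
South: 7589²·(1 − 520/7589)·735.5/520 = 7.5879047 × 10^7.
Sum = 1.5450246 × 10^8.
SE = √(1.5450246 × 10^8) = 12430.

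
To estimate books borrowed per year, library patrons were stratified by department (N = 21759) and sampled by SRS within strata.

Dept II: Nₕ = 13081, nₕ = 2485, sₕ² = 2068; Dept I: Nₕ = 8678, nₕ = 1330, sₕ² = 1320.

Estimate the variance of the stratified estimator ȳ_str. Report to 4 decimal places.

0.3773

Var(ȳ_str) = Σₕ Wₕ²(1 − fₕ)sₕ²/nₕ with Wₕ = Nₕ/N, N = 21759.
Dept II: Wₕ = 0.60117652; term = 0.60117652²·(1 − 0.18997019)·2068/2485 = 0.24362911.
Dept I: Wₕ = 0.39882348; term = 0.39882348²·(1 − 0.15326112)·1320/1330 = 0.13366978.
Sum = 0.37729889.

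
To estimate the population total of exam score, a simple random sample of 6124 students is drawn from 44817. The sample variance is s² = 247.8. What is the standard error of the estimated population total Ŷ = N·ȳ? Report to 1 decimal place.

8376.7

Var(Ŷ) = N²·Var(ȳ) = N²·(1 − n/N)·s²/n.
f = 6124/44817 = 0.13664458; Var(ȳ) = 0.86335542·247.8/6124 = 0.034934597.
Var(Ŷ) = 44817² · 0.034934597 = 7.0168356 × 10^7.
SE(Ŷ) = √(7.0168356 × 10^7) = 8376.7.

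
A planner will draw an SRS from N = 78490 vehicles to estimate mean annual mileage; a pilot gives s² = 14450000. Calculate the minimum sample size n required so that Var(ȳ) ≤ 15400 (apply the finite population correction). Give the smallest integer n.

928

Without fpc, n₀ = s²/D = 14450000/15400 = 938.3117.
With fpc, (1 − n/N)·s²/n ≤ D requires n ≥ n₀/(1 + n₀/N) = 938.3117/(1 + 938.3117/78490) = 927.2271.
Rounding up, n = 928.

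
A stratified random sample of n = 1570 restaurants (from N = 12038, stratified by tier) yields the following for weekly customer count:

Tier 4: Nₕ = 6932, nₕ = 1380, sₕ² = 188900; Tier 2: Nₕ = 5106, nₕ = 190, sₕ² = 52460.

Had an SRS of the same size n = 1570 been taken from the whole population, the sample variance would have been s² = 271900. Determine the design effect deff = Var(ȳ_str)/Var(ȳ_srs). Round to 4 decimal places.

0.5590

Var(ȳ_str) = Σ Wₕ²(1−fₕ)sₕ²/nₕ with Wₕ = Nₕ/12038:
  Tier 4: (6932/12038)²·(1−1380/6932)·188900/1380 = 36.354
  Tier 2: (5106/12038)²·(1−190/5106)·52460/190 = 47.825409
  → Var(ȳ_str) = 84.179409.
Var(ȳ_srs) = (1 − 1570/12038)·271900/1570 = 150.5979.
deff = 84.179409 / 150.5979 = 0.5590.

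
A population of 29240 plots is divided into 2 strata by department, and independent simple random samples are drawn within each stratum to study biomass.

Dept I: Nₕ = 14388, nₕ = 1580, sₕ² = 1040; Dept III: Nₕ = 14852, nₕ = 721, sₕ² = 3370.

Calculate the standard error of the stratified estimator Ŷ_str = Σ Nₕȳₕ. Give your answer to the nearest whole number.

33200

Var(Ŷ_str) = Σₕ Nₕ²(1 − fₕ)sₕ²/nₕ.
Dept I: 14388²·(1 − 1580/14388)·1040/1580 = 1.2129922 × 10^8.
Dept III: 14852²·(1 − 721/14852)·3370/721 = 9.8096265 × 10^8.
Sum = 1.1022619 × 10^9.
SE = √(1.1022619 × 10^9) = 33200.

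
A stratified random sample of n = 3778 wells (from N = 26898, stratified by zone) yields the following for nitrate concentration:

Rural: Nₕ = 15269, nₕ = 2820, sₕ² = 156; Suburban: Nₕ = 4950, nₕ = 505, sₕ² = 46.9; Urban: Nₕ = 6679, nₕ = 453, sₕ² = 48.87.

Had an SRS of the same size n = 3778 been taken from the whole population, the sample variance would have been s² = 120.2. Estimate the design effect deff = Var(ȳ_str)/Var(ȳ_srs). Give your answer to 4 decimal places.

0.8615

Var(ȳ_str) = Σ Wₕ²(1−fₕ)sₕ²/nₕ with Wₕ = Nₕ/26898:
  Rural: (15269/26898)²·(1−2820/15269)·156/2820 = 0.014533847
  Suburban: (4950/26898)²·(1−505/4950)·46.9/505 = 0.0028243496
  Urban: (6679/26898)²·(1−453/6679)·48.87/453 = 0.0062004715
  → Var(ȳ_str) = 0.023558668.
Var(ȳ_srs) = (1 − 3778/26898)·120.2/3778 = 0.027347042.
deff = 0.023558668 / 0.027347042 = 0.8615.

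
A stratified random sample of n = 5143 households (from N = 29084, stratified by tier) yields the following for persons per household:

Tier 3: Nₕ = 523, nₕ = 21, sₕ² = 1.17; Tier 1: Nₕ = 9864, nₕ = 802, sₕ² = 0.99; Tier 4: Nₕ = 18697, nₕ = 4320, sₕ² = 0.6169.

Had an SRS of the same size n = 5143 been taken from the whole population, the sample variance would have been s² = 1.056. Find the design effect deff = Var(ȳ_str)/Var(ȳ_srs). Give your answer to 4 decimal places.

1.1426

Var(ȳ_str) = Σ Wₕ²(1−fₕ)sₕ²/nₕ with Wₕ = Nₕ/29084:
  Tier 3: (523/29084)²·(1−21/523)·1.17/21 = 1.7292736 × 10^-5
  Tier 1: (9864/29084)²·(1−802/9864)·0.99/802 = 1.3044567 × 10^-4
  Tier 4: (18697/29084)²·(1−4320/18697)·0.6169/4320 = 4.5379839 × 10^-5
  → Var(ȳ_str) = 1.9311825 × 10^-4.
Var(ȳ_srs) = (1 − 5143/29084)·1.056/5143 = 1.6901901 × 10^-4.
deff = (1.9311825 × 10^-4) / (1.6901901 × 10^-4) = 1.1426.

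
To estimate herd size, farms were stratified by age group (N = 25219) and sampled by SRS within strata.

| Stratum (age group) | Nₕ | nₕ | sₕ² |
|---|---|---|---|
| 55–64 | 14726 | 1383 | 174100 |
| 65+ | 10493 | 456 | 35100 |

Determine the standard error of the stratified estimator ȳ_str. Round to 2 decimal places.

7.19

Var(ȳ_str) = Σₕ Wₕ²(1 − fₕ)sₕ²/nₕ with Wₕ = Nₕ/N, N = 25219.
55–64: Wₕ = 0.58392482; term = 0.58392482²·(1 − 0.09391552)·174100/1383 = 38.891899.
65+: Wₕ = 0.41607518; term = 0.41607518²·(1 − 0.04345754)·35100/456 = 12.746476.
Sum = 51.638375.
SE = √(51.638375) = 7.19.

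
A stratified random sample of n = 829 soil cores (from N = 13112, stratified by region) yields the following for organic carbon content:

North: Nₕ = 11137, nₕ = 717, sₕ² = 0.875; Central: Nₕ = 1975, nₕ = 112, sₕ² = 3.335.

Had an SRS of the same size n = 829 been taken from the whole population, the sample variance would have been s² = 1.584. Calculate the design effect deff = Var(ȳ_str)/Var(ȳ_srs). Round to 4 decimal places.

Var(ȳ_str) = Σ Wₕ²(1−fₕ)sₕ²/nₕ with Wₕ = Nₕ/13112:
  North: (11137/13112)²·(1−717/11137)·0.875/717 = 8.2373393 × 10^-4
  Central: (1975/13112)²·(1−112/1975)·3.335/112 = 6.3726474 × 10^-4
  → Var(ȳ_str) = 0.0014609987.
Var(ȳ_srs) = (1 − 829/13112)·1.584/829 = 0.0017899305.
deff = 0.0014609987 / 0.0017899305 = 0.8162.

0.8162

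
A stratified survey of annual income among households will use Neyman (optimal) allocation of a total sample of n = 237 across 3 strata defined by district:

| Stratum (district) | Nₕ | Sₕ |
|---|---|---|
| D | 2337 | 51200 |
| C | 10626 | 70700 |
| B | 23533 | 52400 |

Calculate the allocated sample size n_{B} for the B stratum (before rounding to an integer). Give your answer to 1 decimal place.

138.9

Neyman allocation: nₕ = n·NₕSₕ / Σⱼ NⱼSⱼ.
Σ NⱼSⱼ = 2337·51200 + 10626·70700 + 23533·52400 = 2.1040418 × 10^9.
n_{B} = 237·23533·52400 / (2.1040418 × 10^9) = 138.9.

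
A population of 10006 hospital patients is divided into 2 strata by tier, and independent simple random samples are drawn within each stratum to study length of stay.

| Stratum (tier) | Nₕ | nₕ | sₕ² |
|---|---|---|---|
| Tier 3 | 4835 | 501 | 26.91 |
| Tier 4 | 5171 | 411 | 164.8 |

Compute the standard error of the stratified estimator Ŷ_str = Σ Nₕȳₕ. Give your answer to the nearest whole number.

3316

Var(Ŷ_str) = Σₕ Nₕ²(1 − fₕ)sₕ²/nₕ.
Tier 3: 4835²·(1 − 501/4835)·26.91/501 = 1.1255411 × 10^6.
Tier 4: 5171²·(1 − 411/5171)·164.8/411 = 9.8695392 × 10^6.
Sum = 1.099508 × 10^7.
SE = √(1.099508 × 10^7) = 3316.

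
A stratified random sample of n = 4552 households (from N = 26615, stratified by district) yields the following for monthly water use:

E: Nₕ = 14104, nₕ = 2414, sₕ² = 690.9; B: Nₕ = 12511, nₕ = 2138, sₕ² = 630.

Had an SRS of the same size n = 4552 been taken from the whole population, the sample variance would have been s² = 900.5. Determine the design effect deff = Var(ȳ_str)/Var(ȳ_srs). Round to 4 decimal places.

Var(ȳ_str) = Σ Wₕ²(1−fₕ)sₕ²/nₕ with Wₕ = Nₕ/26615:
  E: (14104/26615)²·(1−2414/14104)·690.9/2414 = 0.066616498
  B: (12511/26615)²·(1−2138/12511)·630/2138 = 0.053985398
  → Var(ȳ_str) = 0.1206019.
Var(ȳ_srs) = (1 − 4552/26615)·900.5/4552 = 0.16399083.
deff = 0.1206019 / 0.16399083 = 0.7354.

0.7354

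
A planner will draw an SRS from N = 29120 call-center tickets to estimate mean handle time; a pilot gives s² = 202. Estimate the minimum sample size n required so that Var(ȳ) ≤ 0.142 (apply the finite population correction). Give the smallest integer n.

Without fpc, n₀ = s²/D = 202/0.142 = 1422.5352.
With fpc, (1 − n/N)·s²/n ≤ D requires n ≥ n₀/(1 + n₀/N) = 1422.5352/(1 + 1422.5352/29120) = 1356.2798.
Rounding up, n = 1357.

1357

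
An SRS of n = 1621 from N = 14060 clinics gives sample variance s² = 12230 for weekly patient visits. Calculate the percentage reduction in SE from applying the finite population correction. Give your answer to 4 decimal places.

f = n/N = 1621/14060 = 0.11529161.
SE_no-fpc = √(s²/n) = 2.7467664; SE_fpc = √((1−f)s²/n) = 2.5835793.
Ratio = √(1−f) = 0.94058939. Reduction = 100·(1 − 0.94058939) = 5.9411%.

5.9411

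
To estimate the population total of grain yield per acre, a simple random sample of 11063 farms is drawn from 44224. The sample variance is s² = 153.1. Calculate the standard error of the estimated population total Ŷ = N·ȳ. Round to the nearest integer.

4505

Var(Ŷ) = N²·Var(ȳ) = N²·(1 − n/N)·s²/n.
f = 11063/44224 = 0.25015829; Var(ȳ) = 0.74984171·153.1/11063 = 0.010377001.
Var(Ŷ) = 44224² · 0.010377001 = 2.0294946 × 10^7.
SE(Ŷ) = √(2.0294946 × 10^7) = 4505.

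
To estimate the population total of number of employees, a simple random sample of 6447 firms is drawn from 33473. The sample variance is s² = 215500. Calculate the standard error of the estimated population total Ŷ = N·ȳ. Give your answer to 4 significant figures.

Var(Ŷ) = N²·Var(ȳ) = N²·(1 − n/N)·s²/n.
f = 6447/33473 = 0.19260299; Var(ȳ) = 0.80739701·215500/6447 = 26.988375.
Var(Ŷ) = 33473² · 26.988375 = 3.0238902 × 10^10.
SE(Ŷ) = √(3.0238902 × 10^10) = 173900.

173900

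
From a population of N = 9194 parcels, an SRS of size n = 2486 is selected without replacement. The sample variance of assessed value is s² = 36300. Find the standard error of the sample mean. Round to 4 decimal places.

Under SRS without replacement, Var(ȳ) = (1 − f)·s²/n with f = n/N = 2486/9194 = 0.27039374.
Var(ȳ) = (1 − 0.27039374)·36300/2486 = 0.72960626·14.60177 = 10.653543.
SE(ȳ) = √(10.653543) = 3.2640.

3.2640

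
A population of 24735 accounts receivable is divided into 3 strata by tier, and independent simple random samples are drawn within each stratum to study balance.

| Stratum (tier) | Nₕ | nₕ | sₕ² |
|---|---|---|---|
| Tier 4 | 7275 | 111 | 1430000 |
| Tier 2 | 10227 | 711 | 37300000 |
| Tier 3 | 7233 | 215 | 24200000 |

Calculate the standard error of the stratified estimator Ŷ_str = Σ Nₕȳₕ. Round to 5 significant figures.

Var(Ŷ_str) = Σₕ Nₕ²(1 − fₕ)sₕ²/nₕ.
Tier 4: 7275²·(1 − 111/7275)·1430000/111 = 6.7143138 × 10^11.
Tier 2: 10227²·(1 − 711/10227)·37300000/711 = 5.1055428 × 10^12.
Tier 3: 7233²·(1 − 215/7233)·24200000/215 = 5.7135856 × 10^12.
Sum = 1.149056 × 10^13.
SE = √(1.149056 × 10^13) = 3.3898 × 10^6.

3.3898 × 10^6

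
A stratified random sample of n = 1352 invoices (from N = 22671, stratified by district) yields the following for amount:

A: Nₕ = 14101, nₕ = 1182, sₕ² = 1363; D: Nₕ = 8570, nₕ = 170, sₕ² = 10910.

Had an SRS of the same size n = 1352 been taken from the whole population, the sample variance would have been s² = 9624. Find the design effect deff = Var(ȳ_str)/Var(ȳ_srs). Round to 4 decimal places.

1.4039

Var(ȳ_str) = Σ Wₕ²(1−fₕ)sₕ²/nₕ with Wₕ = Nₕ/22671:
  A: (14101/22671)²·(1−1182/14101)·1363/1182 = 0.40871054
  D: (8570/22671)²·(1−170/8570)·10910/170 = 8.9886523
  → Var(ȳ_str) = 9.3973628.
Var(ȳ_srs) = (1 − 1352/22671)·9624/1352 = 6.6938361.
deff = 9.3973628 / 6.6938361 = 1.4039.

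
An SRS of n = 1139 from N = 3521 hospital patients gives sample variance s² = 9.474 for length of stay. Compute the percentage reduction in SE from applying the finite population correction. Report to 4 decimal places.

f = n/N = 1139/3521 = 0.32348765.
SE_no-fpc = √(s²/n) = 0.091202098; SE_fpc = √((1−f)s²/n) = 0.075014064.
Ratio = √(1−f) = 0.82250371. Reduction = 100·(1 − 0.82250371) = 17.7496%.

17.7496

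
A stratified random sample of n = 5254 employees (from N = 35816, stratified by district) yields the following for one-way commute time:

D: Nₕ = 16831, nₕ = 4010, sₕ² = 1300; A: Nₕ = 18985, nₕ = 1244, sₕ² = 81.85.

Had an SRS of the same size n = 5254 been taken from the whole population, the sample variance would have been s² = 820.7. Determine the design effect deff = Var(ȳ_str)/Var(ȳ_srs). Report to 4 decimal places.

0.5388

Var(ȳ_str) = Σ Wₕ²(1−fₕ)sₕ²/nₕ with Wₕ = Nₕ/35816:
  D: (16831/35816)²·(1−4010/16831)·1300/4010 = 0.054535166
  A: (18985/35816)²·(1−1244/18985)·81.85/1244 = 0.017275588
  → Var(ȳ_str) = 0.071810754.
Var(ȳ_srs) = (1 − 5254/35816)·820.7/5254 = 0.13329046.
deff = 0.071810754 / 0.13329046 = 0.5388.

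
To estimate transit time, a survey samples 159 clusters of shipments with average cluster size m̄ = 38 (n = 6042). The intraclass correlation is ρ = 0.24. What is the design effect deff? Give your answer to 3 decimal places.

deff = 1 + (38 − 1)·0.24 = 1 + 8.88 = 9.88.

9.880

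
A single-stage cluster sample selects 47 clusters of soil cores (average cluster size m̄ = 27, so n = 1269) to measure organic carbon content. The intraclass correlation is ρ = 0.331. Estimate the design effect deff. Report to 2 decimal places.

9.61

deff = 1 + (27 − 1)·0.331 = 1 + 8.606 = 9.606.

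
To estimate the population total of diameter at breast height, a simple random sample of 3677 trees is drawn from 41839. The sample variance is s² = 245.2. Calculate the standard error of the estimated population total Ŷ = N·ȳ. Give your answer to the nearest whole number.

10319

Var(Ŷ) = N²·Var(ȳ) = N²·(1 − n/N)·s²/n.
f = 3677/41839 = 0.08788451; Var(ȳ) = 0.91211549·245.2/3677 = 0.060824237.
Var(Ŷ) = 41839² · 0.060824237 = 1.0647294 × 10^8.
SE(Ŷ) = √(1.0647294 × 10^8) = 10319.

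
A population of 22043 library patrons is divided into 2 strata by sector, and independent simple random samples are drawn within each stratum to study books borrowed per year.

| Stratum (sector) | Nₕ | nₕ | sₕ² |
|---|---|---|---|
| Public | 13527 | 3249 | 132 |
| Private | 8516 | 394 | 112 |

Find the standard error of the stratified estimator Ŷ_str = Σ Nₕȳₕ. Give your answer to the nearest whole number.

5031

Var(Ŷ_str) = Σₕ Nₕ²(1 − fₕ)sₕ²/nₕ.
Public: 13527²·(1 − 3249/13527)·132/3249 = 5.6485155 × 10^6.
Private: 8516²·(1 − 394/8516)·112/394 = 1.9661672 × 10^7.
Sum = 2.5310188 × 10^7.
SE = √(2.5310188 × 10^7) = 5031.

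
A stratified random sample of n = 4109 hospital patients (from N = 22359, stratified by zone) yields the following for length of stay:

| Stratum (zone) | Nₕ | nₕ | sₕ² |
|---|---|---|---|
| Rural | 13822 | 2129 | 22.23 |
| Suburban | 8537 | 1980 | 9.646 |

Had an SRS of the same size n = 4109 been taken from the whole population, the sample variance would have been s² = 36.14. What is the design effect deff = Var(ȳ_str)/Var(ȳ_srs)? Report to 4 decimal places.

0.5462

Var(ȳ_str) = Σ Wₕ²(1−fₕ)sₕ²/nₕ with Wₕ = Nₕ/22359:
  Rural: (13822/22359)²·(1−2129/13822)·22.23/2129 = 0.0033756382
  Suburban: (8537/22359)²·(1−1980/8537)·9.646/1980 = 5.4549124 × 10^-4
  → Var(ȳ_str) = 0.0039211294.
Var(ȳ_srs) = (1 − 4109/22359)·36.14/4109 = 0.007178976.
deff = 0.0039211294 / 0.007178976 = 0.5462.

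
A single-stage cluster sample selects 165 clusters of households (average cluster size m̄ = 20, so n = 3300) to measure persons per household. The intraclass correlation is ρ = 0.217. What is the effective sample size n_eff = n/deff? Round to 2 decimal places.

deff = 1 + (20 − 1)·0.217 = 1 + 4.123 = 5.123.
n_eff = 3300 / 5.123 = 644.15.

644.15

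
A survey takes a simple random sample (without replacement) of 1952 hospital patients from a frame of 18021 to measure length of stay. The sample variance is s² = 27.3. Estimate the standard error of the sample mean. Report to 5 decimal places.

Under SRS without replacement, Var(ȳ) = (1 − f)·s²/n with f = n/N = 1952/18021 = 0.10831807.
Var(ȳ) = (1 − 0.10831807)·27.3/1952 = 0.89168193·0.013985656 = 0.012470756.
SE(ȳ) = √(0.012470756) = 0.11167.

0.11167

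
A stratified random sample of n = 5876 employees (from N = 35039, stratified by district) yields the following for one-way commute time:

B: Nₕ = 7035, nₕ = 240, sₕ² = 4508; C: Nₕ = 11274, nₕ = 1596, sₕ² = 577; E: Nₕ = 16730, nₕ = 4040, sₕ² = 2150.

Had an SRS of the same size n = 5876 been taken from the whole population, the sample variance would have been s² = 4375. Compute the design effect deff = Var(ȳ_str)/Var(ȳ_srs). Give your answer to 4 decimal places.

1.3805

Var(ȳ_str) = Σ Wₕ²(1−fₕ)sₕ²/nₕ with Wₕ = Nₕ/35039:
  B: (7035/35039)²·(1−240/7035)·4508/240 = 0.73134589
  C: (11274/35039)²·(1−1596/11274)·577/1596 = 0.032129441
  E: (16730/35039)²·(1−4040/16730)·2150/4040 = 0.09202615
  → Var(ȳ_str) = 0.85550148.
Var(ȳ_srs) = (1 − 5876/35039)·4375/5876 = 0.61969325.
deff = 0.85550148 / 0.61969325 = 1.3805.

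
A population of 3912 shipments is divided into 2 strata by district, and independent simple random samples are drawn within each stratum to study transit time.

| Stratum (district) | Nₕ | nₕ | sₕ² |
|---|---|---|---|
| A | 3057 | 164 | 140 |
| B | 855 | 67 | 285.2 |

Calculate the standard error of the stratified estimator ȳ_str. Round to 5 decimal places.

Var(ȳ_str) = Σₕ Wₕ²(1 − fₕ)sₕ²/nₕ with Wₕ = Nₕ/N, N = 3912.
A: Wₕ = 0.78144172; term = 0.78144172²·(1 − 0.05364737)·140/164 = 0.49332187.
B: Wₕ = 0.21855828; term = 0.21855828²·(1 − 0.07836257)·285.2/67 = 0.1873999.
Sum = 0.68072177.
SE = √(0.68072177) = 0.82506.

0.82506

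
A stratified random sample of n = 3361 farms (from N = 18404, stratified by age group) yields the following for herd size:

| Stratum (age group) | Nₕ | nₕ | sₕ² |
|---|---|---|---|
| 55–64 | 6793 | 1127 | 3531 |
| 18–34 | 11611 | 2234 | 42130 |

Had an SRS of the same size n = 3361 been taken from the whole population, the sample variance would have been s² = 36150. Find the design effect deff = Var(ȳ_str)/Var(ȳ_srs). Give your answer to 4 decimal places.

0.7300

Var(ȳ_str) = Σ Wₕ²(1−fₕ)sₕ²/nₕ with Wₕ = Nₕ/18404:
  55–64: (6793/18404)²·(1−1127/6793)·3531/1127 = 0.35603077
  18–34: (11611/18404)²·(1−2234/11611)·42130/2234 = 6.0620202
  → Var(ȳ_str) = 6.418051.
Var(ȳ_srs) = (1 − 3361/18404)·36150/3361 = 8.7914806.
deff = 6.418051 / 8.7914806 = 0.7300.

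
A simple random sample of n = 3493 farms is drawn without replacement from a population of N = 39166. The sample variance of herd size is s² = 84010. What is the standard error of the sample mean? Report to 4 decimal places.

Under SRS without replacement, Var(ȳ) = (1 − f)·s²/n with f = n/N = 3493/39166 = 0.08918450.
Var(ȳ) = (1 − 0.08918450)·84010/3493 = 0.91081550·24.050959 = 21.905986.
SE(ȳ) = √(21.905986) = 4.6804.

4.6804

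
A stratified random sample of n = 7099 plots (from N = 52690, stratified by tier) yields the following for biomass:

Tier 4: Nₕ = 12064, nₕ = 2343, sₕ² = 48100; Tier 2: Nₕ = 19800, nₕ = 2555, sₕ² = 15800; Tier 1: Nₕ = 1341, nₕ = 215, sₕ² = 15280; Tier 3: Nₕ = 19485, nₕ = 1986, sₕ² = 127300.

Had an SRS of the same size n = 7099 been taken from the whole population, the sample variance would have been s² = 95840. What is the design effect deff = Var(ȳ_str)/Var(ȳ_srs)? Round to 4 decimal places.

Var(ȳ_str) = Σ Wₕ²(1−fₕ)sₕ²/nₕ with Wₕ = Nₕ/52690:
  Tier 4: (12064/52690)²·(1−2343/12064)·48100/2343 = 0.86719879
  Tier 2: (19800/52690)²·(1−2555/19800)·15800/2555 = 0.76056822
  Tier 1: (1341/52690)²·(1−215/1341)·15280/215 = 0.038654109
  Tier 3: (19485/52690)²·(1−1986/19485)·127300/1986 = 7.8723864
  → Var(ȳ_str) = 9.5388075.
Var(ȳ_srs) = (1 − 7099/52690)·95840/7099 = 11.681552.
deff = 9.5388075 / 11.681552 = 0.8166.

0.8166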